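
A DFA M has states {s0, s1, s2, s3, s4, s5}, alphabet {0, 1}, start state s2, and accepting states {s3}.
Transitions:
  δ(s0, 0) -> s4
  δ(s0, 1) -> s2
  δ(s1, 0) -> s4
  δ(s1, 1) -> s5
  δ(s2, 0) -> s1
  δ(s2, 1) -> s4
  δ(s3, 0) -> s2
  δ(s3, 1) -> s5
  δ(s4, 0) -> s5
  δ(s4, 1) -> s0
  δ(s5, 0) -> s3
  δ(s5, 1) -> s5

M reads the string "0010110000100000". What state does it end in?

s5

s2 --0--> s1
s1 --0--> s4
s4 --1--> s0
s0 --0--> s4
s4 --1--> s0
s0 --1--> s2
s2 --0--> s1
s1 --0--> s4
s4 --0--> s5
s5 --0--> s3
s3 --1--> s5
s5 --0--> s3
s3 --0--> s2
s2 --0--> s1
s1 --0--> s4
s4 --0--> s5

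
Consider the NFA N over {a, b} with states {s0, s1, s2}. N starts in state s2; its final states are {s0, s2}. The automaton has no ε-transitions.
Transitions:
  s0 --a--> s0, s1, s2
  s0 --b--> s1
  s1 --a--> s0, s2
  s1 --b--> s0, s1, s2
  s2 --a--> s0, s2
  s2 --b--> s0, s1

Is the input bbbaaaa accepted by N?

accepted

Start: {s2}
read b: {s0, s1}
read b: {s0, s1, s2}
read b: {s0, s1, s2}
read a: {s0, s1, s2}
read a: {s0, s1, s2}
read a: {s0, s1, s2}
read a: {s0, s1, s2}
Reachable ∩ accepting = {s0, s2} — nonempty.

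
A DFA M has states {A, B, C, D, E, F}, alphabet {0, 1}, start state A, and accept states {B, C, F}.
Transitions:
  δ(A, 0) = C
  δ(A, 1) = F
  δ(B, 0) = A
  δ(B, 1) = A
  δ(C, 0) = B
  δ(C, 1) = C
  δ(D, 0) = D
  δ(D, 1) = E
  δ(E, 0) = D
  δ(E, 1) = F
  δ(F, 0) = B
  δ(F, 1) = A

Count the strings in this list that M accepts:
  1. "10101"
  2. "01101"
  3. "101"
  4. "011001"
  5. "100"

"10101": accepted
"01101": rejected
"101": rejected
"011001": accepted
"100": rejected

2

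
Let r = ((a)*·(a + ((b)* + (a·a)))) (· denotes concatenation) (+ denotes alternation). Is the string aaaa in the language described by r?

Split as aa·aa: (a)* matches aa and (a+((b)*+(a·a))) matches aa.

yes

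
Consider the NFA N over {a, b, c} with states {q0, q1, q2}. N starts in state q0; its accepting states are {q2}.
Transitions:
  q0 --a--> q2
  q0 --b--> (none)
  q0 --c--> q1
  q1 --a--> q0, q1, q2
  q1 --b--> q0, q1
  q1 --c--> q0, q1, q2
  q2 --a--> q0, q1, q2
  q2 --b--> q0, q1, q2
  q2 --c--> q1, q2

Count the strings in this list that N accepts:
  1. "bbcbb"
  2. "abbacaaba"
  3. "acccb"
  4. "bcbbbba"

"bbcbb": rejected
"abbacaaba": accepted
"acccb": accepted
"bcbbbba": rejected

2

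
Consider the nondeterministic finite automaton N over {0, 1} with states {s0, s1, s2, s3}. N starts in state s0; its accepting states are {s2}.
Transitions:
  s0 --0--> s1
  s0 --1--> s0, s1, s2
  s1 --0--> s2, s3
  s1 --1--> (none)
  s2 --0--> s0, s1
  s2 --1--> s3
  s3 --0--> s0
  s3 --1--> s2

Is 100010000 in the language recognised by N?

Start: {s0}
read 1: {s0, s1, s2}
read 0: {s0, s1, s2, s3}
read 0: {s0, s1, s2, s3}
read 0: {s0, s1, s2, s3}
read 1: {s0, s1, s2, s3}
read 0: {s0, s1, s2, s3}
read 0: {s0, s1, s2, s3}
read 0: {s0, s1, s2, s3}
read 0: {s0, s1, s2, s3}
Reachable ∩ accepting = {s2} — nonempty.

accepted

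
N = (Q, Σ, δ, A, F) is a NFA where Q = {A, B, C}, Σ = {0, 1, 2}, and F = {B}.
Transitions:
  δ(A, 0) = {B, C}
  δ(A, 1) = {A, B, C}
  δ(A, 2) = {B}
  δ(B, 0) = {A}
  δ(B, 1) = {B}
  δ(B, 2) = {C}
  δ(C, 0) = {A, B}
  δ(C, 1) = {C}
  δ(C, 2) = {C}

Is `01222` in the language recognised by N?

rejected

Start: {A}
read 0: {B, C}
read 1: {B, C}
read 2: {C}
read 2: {C}
read 2: {C}
Reachable ∩ accepting = {} — empty.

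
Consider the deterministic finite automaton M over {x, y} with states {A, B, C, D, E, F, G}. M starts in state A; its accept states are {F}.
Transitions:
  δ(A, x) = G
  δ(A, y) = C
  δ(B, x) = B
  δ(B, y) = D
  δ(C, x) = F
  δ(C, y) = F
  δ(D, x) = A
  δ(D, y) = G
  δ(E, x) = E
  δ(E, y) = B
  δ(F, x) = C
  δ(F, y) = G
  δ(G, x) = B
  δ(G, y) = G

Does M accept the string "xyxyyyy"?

rejected

A --x--> G
G --y--> G
G --x--> B
B --y--> D
D --y--> G
G --y--> G
G --y--> G
End in state G, which is not an accepting state.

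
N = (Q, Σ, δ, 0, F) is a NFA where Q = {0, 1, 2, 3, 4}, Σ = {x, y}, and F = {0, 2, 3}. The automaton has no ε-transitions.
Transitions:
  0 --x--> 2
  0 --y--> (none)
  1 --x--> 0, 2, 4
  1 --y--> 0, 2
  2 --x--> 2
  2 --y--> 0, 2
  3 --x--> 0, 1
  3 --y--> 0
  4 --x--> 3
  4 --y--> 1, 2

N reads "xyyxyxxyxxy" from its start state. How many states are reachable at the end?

2

Start: {0}
read x: {2}
read y: {0, 2}
read y: {0, 2}
read x: {2}
read y: {0, 2}
read x: {2}
read x: {2}
read y: {0, 2}
read x: {2}
read x: {2}
read y: {0, 2}
Final reachable set {0, 2} has 2 states.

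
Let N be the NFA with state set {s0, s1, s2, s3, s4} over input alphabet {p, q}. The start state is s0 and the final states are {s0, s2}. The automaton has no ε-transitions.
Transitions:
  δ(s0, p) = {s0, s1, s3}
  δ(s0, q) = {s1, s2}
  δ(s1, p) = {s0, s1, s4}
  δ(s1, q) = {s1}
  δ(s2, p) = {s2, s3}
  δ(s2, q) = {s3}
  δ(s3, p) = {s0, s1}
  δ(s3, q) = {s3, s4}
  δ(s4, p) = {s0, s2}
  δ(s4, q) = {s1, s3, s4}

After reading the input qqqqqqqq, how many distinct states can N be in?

3

Start: {s0}
read q: {s1, s2}
read q: {s1, s3}
read q: {s1, s3, s4}
read q: {s1, s3, s4}
read q: {s1, s3, s4}
read q: {s1, s3, s4}
read q: {s1, s3, s4}
read q: {s1, s3, s4}
Final reachable set {s1, s3, s4} has 3 states.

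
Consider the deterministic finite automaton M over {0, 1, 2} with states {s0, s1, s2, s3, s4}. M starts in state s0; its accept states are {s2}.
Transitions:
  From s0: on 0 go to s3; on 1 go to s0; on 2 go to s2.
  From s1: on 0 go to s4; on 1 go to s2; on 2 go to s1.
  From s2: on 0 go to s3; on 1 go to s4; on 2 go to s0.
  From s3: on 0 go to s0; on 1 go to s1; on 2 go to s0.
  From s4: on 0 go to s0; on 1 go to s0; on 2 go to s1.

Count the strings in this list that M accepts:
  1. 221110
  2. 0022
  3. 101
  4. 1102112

221110: rejected
0022: rejected
101: rejected
1102112: accepted

1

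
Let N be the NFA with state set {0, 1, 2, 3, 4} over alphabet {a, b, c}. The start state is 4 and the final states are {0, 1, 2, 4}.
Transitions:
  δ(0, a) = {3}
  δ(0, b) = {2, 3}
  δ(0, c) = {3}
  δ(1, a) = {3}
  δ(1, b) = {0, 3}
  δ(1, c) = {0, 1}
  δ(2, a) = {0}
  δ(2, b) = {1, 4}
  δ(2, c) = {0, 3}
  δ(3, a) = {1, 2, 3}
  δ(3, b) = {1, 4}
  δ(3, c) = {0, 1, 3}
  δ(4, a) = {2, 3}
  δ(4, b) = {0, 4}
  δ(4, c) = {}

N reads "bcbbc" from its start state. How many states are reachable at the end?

3

Start: {4}
read b: {0, 4}
read c: {3}
read b: {1, 4}
read b: {0, 3, 4}
read c: {0, 1, 3}
Final reachable set {0, 1, 3} has 3 states.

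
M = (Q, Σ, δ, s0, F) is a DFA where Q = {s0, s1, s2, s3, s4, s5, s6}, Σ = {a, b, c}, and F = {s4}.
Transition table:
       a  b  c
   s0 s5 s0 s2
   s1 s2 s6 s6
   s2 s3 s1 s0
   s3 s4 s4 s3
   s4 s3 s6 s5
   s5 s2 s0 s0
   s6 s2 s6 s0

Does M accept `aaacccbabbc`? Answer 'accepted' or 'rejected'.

s0 --a--> s5
s5 --a--> s2
s2 --a--> s3
s3 --c--> s3
s3 --c--> s3
s3 --c--> s3
s3 --b--> s4
s4 --a--> s3
s3 --b--> s4
s4 --b--> s6
s6 --c--> s0
End in state s0, which is not an accepting state.

rejected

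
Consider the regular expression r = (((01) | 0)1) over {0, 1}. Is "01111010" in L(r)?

No split of 01111010 into u·v has ((01)|0) matching u and 1 matching v.

no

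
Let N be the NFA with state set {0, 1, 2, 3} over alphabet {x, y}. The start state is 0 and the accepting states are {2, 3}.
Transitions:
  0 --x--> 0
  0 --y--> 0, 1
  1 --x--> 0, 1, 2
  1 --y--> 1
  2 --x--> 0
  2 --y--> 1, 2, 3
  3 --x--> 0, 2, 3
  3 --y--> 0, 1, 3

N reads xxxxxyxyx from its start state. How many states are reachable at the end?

4

Start: {0}
read x: {0}
read x: {0}
read x: {0}
read x: {0}
read x: {0}
read y: {0, 1}
read x: {0, 1, 2}
read y: {0, 1, 2, 3}
read x: {0, 1, 2, 3}
Final reachable set {0, 1, 2, 3} has 4 states.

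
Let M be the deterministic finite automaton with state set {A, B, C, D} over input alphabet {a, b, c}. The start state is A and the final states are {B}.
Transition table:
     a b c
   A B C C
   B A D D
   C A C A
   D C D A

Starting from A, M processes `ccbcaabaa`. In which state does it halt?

A --c--> C
C --c--> A
A --b--> C
C --c--> A
A --a--> B
B --a--> A
A --b--> C
C --a--> A
A --a--> B

B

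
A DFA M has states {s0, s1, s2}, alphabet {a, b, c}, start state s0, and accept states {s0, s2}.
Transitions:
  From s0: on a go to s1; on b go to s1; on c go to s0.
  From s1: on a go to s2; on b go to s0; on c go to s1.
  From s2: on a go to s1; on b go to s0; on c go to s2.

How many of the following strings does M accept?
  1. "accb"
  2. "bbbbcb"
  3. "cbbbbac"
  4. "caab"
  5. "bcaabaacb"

3

"accb": accepted
"bbbbcb": rejected
"cbbbbac": rejected
"caab": accepted
"bcaabaacb": accepted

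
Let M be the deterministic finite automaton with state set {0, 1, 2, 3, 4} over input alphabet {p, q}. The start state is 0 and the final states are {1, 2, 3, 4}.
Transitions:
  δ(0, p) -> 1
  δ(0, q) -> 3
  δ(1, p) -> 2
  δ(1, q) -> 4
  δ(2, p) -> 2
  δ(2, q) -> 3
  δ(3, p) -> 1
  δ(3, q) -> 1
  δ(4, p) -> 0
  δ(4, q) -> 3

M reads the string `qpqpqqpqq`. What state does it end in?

1

0 --q--> 3
3 --p--> 1
1 --q--> 4
4 --p--> 0
0 --q--> 3
3 --q--> 1
1 --p--> 2
2 --q--> 3
3 --q--> 1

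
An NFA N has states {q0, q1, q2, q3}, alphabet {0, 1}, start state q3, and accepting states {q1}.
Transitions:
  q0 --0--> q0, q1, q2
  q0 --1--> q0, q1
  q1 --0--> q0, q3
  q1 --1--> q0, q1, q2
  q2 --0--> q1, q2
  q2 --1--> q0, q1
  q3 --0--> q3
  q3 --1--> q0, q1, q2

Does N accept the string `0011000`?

Start: {q3}
read 0: {q3}
read 0: {q3}
read 1: {q0, q1, q2}
read 1: {q0, q1, q2}
read 0: {q0, q1, q2, q3}
read 0: {q0, q1, q2, q3}
read 0: {q0, q1, q2, q3}
Reachable ∩ accepting = {q1} — nonempty.

accepted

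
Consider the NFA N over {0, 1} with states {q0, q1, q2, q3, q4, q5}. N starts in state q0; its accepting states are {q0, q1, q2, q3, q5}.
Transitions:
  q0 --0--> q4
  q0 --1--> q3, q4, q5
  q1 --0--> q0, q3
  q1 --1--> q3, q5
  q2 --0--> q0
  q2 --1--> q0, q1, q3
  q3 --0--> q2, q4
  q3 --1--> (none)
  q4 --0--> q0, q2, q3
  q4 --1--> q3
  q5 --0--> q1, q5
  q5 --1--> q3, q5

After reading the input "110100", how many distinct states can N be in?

Start: {q0}
read 1: {q3, q4, q5}
read 1: {q3, q5}
read 0: {q1, q2, q4, q5}
read 1: {q0, q1, q3, q5}
read 0: {q0, q1, q2, q3, q4, q5}
read 0: {q0, q1, q2, q3, q4, q5}
Final reachable set {q0, q1, q2, q3, q4, q5} has 6 states.

6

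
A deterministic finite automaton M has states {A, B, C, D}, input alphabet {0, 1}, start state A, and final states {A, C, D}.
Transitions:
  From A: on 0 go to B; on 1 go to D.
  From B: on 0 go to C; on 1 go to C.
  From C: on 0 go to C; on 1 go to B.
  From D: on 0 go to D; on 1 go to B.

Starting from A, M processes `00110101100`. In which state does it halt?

C

A --0--> B
B --0--> C
C --1--> B
B --1--> C
C --0--> C
C --1--> B
B --0--> C
C --1--> B
B --1--> C
C --0--> C
C --0--> C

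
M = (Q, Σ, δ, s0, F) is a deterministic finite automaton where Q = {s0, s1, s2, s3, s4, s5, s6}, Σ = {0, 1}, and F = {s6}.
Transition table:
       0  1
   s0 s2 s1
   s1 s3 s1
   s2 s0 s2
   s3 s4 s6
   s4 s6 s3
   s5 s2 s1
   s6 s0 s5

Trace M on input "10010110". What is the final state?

s0 --1--> s1
s1 --0--> s3
s3 --0--> s4
s4 --1--> s3
s3 --0--> s4
s4 --1--> s3
s3 --1--> s6
s6 --0--> s0

s0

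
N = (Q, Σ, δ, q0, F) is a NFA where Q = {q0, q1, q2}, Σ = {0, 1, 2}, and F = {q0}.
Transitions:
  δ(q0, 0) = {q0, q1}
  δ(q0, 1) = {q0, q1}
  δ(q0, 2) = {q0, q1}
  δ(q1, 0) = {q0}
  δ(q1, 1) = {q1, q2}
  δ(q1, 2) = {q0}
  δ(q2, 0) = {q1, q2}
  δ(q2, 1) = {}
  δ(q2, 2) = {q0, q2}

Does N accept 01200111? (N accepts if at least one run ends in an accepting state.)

Start: {q0}
read 0: {q0, q1}
read 1: {q0, q1, q2}
read 2: {q0, q1, q2}
read 0: {q0, q1, q2}
read 0: {q0, q1, q2}
read 1: {q0, q1, q2}
read 1: {q0, q1, q2}
read 1: {q0, q1, q2}
Reachable ∩ accepting = {q0} — nonempty.

accepted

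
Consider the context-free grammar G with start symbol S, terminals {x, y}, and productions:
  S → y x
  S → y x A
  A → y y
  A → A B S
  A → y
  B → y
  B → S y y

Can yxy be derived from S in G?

S ⇒ yxA ⇒ yxy

yes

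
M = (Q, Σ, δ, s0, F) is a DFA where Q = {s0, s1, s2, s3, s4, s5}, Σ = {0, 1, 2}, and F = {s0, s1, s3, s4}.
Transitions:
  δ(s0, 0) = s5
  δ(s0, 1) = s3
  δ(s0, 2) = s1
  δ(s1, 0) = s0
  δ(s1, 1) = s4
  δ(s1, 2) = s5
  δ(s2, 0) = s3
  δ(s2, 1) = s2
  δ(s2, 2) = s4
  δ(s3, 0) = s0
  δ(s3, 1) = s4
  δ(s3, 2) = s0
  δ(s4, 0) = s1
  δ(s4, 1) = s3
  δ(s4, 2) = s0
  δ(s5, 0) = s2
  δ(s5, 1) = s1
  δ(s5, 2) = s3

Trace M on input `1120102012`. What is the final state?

s0

s0 --1--> s3
s3 --1--> s4
s4 --2--> s0
s0 --0--> s5
s5 --1--> s1
s1 --0--> s0
s0 --2--> s1
s1 --0--> s0
s0 --1--> s3
s3 --2--> s0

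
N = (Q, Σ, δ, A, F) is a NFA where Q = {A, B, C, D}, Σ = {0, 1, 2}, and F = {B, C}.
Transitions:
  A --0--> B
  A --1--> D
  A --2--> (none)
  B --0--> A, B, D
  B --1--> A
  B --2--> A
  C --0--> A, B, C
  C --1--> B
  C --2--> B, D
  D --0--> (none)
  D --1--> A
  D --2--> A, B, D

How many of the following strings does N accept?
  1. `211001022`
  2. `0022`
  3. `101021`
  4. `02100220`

`211001022`: rejected
`0022`: accepted
`101021`: rejected
`02100220`: rejected

1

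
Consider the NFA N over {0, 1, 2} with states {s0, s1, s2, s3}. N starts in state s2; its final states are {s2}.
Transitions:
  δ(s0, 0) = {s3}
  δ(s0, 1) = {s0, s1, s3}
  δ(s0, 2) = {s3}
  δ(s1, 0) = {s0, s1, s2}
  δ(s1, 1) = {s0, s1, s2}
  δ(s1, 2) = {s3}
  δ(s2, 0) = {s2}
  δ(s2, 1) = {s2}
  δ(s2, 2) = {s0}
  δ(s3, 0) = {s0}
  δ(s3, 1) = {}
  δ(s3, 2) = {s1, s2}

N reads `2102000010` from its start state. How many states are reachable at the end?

4

Start: {s2}
read 2: {s0}
read 1: {s0, s1, s3}
read 0: {s0, s1, s2, s3}
read 2: {s0, s1, s2, s3}
read 0: {s0, s1, s2, s3}
read 0: {s0, s1, s2, s3}
read 0: {s0, s1, s2, s3}
read 0: {s0, s1, s2, s3}
read 1: {s0, s1, s2, s3}
read 0: {s0, s1, s2, s3}
Final reachable set {s0, s1, s2, s3} has 4 states.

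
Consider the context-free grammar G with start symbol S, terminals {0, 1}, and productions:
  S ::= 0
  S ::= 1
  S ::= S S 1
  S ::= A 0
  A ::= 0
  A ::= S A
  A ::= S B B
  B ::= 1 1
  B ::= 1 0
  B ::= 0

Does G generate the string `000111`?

yes

S ⇒ SS1 ⇒ A0S1 ⇒ 00S1 ⇒ 00SS11 ⇒ 000S11 ⇒ 000111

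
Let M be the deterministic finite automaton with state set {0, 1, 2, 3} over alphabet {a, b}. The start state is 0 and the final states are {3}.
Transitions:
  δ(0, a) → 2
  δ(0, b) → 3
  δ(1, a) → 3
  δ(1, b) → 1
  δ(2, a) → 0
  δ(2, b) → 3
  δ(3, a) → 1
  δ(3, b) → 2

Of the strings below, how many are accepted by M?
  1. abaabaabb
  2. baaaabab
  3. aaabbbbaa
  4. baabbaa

2

abaabaabb: rejected
baaaabab: accepted
aaabbbbaa: rejected
baabbaa: accepted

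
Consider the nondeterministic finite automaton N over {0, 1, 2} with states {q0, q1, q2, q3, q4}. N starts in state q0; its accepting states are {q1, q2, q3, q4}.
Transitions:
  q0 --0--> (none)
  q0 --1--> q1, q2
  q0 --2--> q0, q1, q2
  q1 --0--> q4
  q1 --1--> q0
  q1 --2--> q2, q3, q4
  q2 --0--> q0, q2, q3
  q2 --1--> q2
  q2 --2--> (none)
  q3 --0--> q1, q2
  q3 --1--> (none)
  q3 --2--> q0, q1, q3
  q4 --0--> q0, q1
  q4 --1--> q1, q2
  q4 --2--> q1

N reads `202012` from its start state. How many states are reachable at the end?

5

Start: {q0}
read 2: {q0, q1, q2}
read 0: {q0, q2, q3, q4}
read 2: {q0, q1, q2, q3}
read 0: {q0, q1, q2, q3, q4}
read 1: {q0, q1, q2}
read 2: {q0, q1, q2, q3, q4}
Final reachable set {q0, q1, q2, q3, q4} has 5 states.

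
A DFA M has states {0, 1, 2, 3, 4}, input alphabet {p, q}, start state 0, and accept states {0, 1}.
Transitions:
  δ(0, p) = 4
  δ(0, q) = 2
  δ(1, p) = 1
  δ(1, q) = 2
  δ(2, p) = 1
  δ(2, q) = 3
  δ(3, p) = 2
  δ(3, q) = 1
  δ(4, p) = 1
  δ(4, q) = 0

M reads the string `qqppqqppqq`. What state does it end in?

0 --q--> 2
2 --q--> 3
3 --p--> 2
2 --p--> 1
1 --q--> 2
2 --q--> 3
3 --p--> 2
2 --p--> 1
1 --q--> 2
2 --q--> 3

3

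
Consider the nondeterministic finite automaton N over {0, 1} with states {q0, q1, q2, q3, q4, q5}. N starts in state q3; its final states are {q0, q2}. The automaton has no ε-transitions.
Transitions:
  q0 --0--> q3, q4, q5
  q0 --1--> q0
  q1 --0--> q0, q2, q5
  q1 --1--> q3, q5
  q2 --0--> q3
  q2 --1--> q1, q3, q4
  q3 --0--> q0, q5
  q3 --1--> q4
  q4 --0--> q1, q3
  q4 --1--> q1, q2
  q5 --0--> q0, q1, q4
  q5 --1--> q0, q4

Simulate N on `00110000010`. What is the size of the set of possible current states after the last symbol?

Start: {q3}
read 0: {q0, q5}
read 0: {q0, q1, q3, q4, q5}
read 1: {q0, q1, q2, q3, q4, q5}
read 1: {q0, q1, q2, q3, q4, q5}
read 0: {q0, q1, q2, q3, q4, q5}
read 0: {q0, q1, q2, q3, q4, q5}
read 0: {q0, q1, q2, q3, q4, q5}
read 0: {q0, q1, q2, q3, q4, q5}
read 0: {q0, q1, q2, q3, q4, q5}
read 1: {q0, q1, q2, q3, q4, q5}
read 0: {q0, q1, q2, q3, q4, q5}
Final reachable set {q0, q1, q2, q3, q4, q5} has 6 states.

6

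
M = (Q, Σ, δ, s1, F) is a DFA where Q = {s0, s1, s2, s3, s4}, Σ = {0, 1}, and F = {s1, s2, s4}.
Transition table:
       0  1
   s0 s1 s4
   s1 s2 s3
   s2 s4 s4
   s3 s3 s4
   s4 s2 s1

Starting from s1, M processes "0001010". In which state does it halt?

s2

s1 --0--> s2
s2 --0--> s4
s4 --0--> s2
s2 --1--> s4
s4 --0--> s2
s2 --1--> s4
s4 --0--> s2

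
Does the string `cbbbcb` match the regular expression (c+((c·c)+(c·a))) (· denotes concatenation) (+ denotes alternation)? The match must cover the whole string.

Neither c nor ((c·c)+(c·a)) matches cbbbcb.

no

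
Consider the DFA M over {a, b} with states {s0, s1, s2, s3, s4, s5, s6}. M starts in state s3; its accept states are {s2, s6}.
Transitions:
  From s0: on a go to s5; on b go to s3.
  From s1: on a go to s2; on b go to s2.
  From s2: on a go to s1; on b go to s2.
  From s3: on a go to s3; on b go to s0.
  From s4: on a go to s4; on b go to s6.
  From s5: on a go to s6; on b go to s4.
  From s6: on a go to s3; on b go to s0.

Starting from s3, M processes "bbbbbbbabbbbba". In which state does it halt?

s5

s3 --b--> s0
s0 --b--> s3
s3 --b--> s0
s0 --b--> s3
s3 --b--> s0
s0 --b--> s3
s3 --b--> s0
s0 --a--> s5
s5 --b--> s4
s4 --b--> s6
s6 --b--> s0
s0 --b--> s3
s3 --b--> s0
s0 --a--> s5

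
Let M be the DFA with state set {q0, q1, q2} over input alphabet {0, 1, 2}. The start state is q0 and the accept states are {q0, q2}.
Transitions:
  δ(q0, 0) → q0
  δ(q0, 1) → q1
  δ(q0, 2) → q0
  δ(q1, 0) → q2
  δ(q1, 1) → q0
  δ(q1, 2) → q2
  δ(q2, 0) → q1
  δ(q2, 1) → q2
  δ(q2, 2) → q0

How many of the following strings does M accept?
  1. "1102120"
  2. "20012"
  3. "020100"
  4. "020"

"1102120": rejected
"20012": accepted
"020100": rejected
"020": accepted

2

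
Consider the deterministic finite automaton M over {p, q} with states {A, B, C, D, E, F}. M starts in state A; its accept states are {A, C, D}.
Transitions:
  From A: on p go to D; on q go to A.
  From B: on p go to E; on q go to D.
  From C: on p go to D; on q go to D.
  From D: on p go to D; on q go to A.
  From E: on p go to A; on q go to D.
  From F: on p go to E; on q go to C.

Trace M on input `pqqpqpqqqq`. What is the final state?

A --p--> D
D --q--> A
A --q--> A
A --p--> D
D --q--> A
A --p--> D
D --q--> A
A --q--> A
A --q--> A
A --q--> A

A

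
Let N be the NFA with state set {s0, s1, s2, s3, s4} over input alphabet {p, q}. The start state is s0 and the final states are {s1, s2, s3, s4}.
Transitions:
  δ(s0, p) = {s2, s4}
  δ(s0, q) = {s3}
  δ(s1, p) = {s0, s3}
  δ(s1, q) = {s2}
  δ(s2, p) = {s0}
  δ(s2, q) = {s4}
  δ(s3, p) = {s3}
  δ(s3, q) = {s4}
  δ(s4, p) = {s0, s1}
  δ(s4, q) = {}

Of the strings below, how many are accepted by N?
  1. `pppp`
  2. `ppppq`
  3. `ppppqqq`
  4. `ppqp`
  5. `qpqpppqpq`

`pppp`: accepted
`ppppq`: accepted
`ppppqqq`: rejected
`ppqp`: accepted
`qpqpppqpq`: accepted

4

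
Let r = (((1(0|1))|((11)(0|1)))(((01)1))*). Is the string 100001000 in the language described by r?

no

No split of 100001000 into u·v has ((1(0|1))|((11)(0|1))) matching u and (((01)1))* matching v.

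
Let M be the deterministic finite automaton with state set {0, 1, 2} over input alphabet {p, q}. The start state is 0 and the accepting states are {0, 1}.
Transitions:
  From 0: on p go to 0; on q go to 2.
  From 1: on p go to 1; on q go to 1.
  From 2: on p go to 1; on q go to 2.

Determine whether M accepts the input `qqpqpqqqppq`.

0 --q--> 2
2 --q--> 2
2 --p--> 1
1 --q--> 1
1 --p--> 1
1 --q--> 1
1 --q--> 1
1 --q--> 1
1 --p--> 1
1 --p--> 1
1 --q--> 1
End in state 1, which is an accepting state.

accepted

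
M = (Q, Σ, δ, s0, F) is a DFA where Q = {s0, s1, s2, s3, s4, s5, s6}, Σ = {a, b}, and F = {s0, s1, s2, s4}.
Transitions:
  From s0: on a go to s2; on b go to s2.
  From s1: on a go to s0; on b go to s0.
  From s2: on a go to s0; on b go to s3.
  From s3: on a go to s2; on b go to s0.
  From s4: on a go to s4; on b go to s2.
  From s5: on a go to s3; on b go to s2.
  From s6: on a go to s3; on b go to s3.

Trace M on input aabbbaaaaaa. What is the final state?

s0 --a--> s2
s2 --a--> s0
s0 --b--> s2
s2 --b--> s3
s3 --b--> s0
s0 --a--> s2
s2 --a--> s0
s0 --a--> s2
s2 --a--> s0
s0 --a--> s2
s2 --a--> s0

s0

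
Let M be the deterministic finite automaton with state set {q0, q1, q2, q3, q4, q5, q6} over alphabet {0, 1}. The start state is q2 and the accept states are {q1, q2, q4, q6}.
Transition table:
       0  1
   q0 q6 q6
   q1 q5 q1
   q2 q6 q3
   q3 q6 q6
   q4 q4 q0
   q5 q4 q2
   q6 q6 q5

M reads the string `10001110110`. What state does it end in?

q2 --1--> q3
q3 --0--> q6
q6 --0--> q6
q6 --0--> q6
q6 --1--> q5
q5 --1--> q2
q2 --1--> q3
q3 --0--> q6
q6 --1--> q5
q5 --1--> q2
q2 --0--> q6

q6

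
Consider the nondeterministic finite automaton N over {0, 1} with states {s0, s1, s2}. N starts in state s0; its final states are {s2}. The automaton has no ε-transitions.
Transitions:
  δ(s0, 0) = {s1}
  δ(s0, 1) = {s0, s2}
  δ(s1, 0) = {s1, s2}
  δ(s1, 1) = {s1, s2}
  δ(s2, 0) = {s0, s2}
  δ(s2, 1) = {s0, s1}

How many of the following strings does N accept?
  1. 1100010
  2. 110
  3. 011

1100010: accepted
110: accepted
011: accepted

3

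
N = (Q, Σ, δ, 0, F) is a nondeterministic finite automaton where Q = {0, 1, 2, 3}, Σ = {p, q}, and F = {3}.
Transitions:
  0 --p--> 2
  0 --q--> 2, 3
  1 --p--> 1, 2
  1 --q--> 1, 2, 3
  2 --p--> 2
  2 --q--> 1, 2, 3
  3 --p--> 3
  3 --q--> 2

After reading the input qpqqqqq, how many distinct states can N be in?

Start: {0}
read q: {2, 3}
read p: {2, 3}
read q: {1, 2, 3}
read q: {1, 2, 3}
read q: {1, 2, 3}
read q: {1, 2, 3}
read q: {1, 2, 3}
Final reachable set {1, 2, 3} has 3 states.

3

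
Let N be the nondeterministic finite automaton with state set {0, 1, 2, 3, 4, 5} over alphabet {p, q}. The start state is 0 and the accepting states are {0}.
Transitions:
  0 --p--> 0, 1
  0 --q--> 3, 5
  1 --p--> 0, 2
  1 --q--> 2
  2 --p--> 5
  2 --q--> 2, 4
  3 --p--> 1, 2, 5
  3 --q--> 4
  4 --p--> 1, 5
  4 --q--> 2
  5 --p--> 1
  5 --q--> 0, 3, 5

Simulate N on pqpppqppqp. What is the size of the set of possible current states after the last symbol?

4

Start: {0}
read p: {0, 1}
read q: {2, 3, 5}
read p: {1, 2, 5}
read p: {0, 1, 2, 5}
read p: {0, 1, 2, 5}
read q: {0, 2, 3, 4, 5}
read p: {0, 1, 2, 5}
read p: {0, 1, 2, 5}
read q: {0, 2, 3, 4, 5}
read p: {0, 1, 2, 5}
Final reachable set {0, 1, 2, 5} has 4 states.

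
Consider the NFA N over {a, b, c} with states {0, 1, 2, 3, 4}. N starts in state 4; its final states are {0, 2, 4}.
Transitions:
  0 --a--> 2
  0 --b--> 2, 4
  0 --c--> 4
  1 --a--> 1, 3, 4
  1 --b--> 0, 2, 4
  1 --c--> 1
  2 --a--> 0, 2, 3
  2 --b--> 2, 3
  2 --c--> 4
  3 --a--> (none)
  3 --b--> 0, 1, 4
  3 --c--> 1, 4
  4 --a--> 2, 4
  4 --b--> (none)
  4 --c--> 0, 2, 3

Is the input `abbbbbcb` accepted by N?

accepted

Start: {4}
read a: {2, 4}
read b: {2, 3}
read b: {0, 1, 2, 3, 4}
read b: {0, 1, 2, 3, 4}
read b: {0, 1, 2, 3, 4}
read b: {0, 1, 2, 3, 4}
read c: {0, 1, 2, 3, 4}
read b: {0, 1, 2, 3, 4}
Reachable ∩ accepting = {0, 2, 4} — nonempty.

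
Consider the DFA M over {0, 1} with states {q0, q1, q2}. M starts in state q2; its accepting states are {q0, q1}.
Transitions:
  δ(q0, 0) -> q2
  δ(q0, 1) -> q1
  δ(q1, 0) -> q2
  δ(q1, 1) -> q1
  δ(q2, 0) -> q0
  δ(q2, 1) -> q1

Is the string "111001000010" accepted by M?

q2 --1--> q1
q1 --1--> q1
q1 --1--> q1
q1 --0--> q2
q2 --0--> q0
q0 --1--> q1
q1 --0--> q2
q2 --0--> q0
q0 --0--> q2
q2 --0--> q0
q0 --1--> q1
q1 --0--> q2
End in state q2, which is not an accepting state.

rejected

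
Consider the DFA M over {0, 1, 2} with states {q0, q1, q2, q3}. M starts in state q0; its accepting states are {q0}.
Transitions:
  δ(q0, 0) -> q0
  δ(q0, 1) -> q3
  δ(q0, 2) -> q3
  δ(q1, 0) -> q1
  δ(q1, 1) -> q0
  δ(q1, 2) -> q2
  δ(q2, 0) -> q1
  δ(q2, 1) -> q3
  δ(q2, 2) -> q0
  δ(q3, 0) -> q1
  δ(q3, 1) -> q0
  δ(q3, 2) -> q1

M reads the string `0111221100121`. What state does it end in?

q0 --0--> q0
q0 --1--> q3
q3 --1--> q0
q0 --1--> q3
q3 --2--> q1
q1 --2--> q2
q2 --1--> q3
q3 --1--> q0
q0 --0--> q0
q0 --0--> q0
q0 --1--> q3
q3 --2--> q1
q1 --1--> q0

q0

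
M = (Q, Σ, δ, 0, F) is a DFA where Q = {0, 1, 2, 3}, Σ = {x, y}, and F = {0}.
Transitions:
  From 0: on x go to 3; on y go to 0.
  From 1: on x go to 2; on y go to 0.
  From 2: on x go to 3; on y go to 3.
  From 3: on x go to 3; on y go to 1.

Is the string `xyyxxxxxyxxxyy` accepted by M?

accepted

0 --x--> 3
3 --y--> 1
1 --y--> 0
0 --x--> 3
3 --x--> 3
3 --x--> 3
3 --x--> 3
3 --x--> 3
3 --y--> 1
1 --x--> 2
2 --x--> 3
3 --x--> 3
3 --y--> 1
1 --y--> 0
End in state 0, which is an accepting state.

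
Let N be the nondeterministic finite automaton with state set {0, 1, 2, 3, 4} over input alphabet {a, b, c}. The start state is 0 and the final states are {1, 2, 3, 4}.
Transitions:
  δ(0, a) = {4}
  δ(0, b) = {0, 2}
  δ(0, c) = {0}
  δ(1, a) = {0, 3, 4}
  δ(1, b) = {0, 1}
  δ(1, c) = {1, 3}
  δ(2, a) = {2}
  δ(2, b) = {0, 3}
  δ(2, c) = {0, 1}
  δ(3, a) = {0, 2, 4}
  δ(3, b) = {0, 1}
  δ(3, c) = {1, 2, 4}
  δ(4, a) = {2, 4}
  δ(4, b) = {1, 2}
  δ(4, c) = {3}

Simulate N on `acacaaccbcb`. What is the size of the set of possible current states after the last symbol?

4

Start: {0}
read a: {4}
read c: {3}
read a: {0, 2, 4}
read c: {0, 1, 3}
read a: {0, 2, 3, 4}
read a: {0, 2, 4}
read c: {0, 1, 3}
read c: {0, 1, 2, 3, 4}
read b: {0, 1, 2, 3}
read c: {0, 1, 2, 3, 4}
read b: {0, 1, 2, 3}
Final reachable set {0, 1, 2, 3} has 4 states.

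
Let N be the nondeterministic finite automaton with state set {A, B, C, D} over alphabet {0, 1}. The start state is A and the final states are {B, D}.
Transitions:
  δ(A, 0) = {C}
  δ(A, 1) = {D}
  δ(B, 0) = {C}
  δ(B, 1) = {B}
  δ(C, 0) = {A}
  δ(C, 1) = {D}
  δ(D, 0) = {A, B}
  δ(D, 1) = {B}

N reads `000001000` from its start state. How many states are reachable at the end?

1

Start: {A}
read 0: {C}
read 0: {A}
read 0: {C}
read 0: {A}
read 0: {C}
read 1: {D}
read 0: {A, B}
read 0: {C}
read 0: {A}
Final reachable set {A} has 1 state.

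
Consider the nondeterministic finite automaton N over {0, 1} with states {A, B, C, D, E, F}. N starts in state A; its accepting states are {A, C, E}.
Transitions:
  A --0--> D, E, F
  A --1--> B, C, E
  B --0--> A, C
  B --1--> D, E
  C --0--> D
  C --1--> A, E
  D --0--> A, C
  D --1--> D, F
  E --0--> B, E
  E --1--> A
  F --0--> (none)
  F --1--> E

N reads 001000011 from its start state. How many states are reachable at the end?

Start: {A}
read 0: {D, E, F}
read 0: {A, B, C, E}
read 1: {A, B, C, D, E}
read 0: {A, B, C, D, E, F}
read 0: {A, B, C, D, E, F}
read 0: {A, B, C, D, E, F}
read 0: {A, B, C, D, E, F}
read 1: {A, B, C, D, E, F}
read 1: {A, B, C, D, E, F}
Final reachable set {A, B, C, D, E, F} has 6 states.

6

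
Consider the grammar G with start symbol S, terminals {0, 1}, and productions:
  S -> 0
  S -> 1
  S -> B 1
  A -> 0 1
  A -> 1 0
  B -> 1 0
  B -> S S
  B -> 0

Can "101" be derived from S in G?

S ⇒ B1 ⇒ 101

yes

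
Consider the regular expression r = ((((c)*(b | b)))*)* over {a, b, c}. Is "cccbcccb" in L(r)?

yes

Split into 2 pieces cccb · cccb; each matches (((c)*(b|b)))*.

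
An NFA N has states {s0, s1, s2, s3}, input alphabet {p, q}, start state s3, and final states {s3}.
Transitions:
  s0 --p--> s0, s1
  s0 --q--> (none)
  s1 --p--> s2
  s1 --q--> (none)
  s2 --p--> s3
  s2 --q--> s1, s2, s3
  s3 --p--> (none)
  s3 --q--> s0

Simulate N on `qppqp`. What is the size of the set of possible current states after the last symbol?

Start: {s3}
read q: {s0}
read p: {s0, s1}
read p: {s0, s1, s2}
read q: {s1, s2, s3}
read p: {s2, s3}
Final reachable set {s2, s3} has 2 states.

2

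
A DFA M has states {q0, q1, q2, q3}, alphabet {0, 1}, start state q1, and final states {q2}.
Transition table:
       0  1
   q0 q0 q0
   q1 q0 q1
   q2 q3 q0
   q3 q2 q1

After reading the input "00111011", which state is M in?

q1 --0--> q0
q0 --0--> q0
q0 --1--> q0
q0 --1--> q0
q0 --1--> q0
q0 --0--> q0
q0 --1--> q0
q0 --1--> q0

q0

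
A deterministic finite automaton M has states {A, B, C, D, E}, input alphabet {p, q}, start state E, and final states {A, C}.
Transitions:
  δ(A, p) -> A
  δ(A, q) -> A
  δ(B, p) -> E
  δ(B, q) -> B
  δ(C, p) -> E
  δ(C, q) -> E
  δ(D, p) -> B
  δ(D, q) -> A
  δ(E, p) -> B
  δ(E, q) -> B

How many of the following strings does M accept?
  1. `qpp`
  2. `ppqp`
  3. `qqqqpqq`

0

`qpp`: rejected
`ppqp`: rejected
`qqqqpqq`: rejected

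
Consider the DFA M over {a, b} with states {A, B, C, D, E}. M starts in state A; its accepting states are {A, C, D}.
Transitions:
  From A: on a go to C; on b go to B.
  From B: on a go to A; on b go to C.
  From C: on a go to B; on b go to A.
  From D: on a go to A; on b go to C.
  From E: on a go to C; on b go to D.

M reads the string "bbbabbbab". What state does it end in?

C

A --b--> B
B --b--> C
C --b--> A
A --a--> C
C --b--> A
A --b--> B
B --b--> C
C --a--> B
B --b--> C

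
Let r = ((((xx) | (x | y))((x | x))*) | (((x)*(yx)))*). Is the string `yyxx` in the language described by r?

Neither (((xx)|(x|y))((x|x))*) nor (((x)*(yx)))* matches yyxx.

no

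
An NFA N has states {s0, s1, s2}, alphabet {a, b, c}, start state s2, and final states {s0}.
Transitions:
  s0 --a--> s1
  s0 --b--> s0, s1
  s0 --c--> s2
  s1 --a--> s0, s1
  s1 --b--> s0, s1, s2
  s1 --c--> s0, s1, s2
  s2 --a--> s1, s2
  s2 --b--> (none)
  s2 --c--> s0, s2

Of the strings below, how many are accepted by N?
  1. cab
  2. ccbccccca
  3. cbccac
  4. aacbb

cab: accepted
ccbccccca: accepted
cbccac: accepted
aacbb: accepted

4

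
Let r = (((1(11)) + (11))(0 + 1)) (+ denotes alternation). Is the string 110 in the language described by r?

Split as 11·0: ((1(11))+(11)) matches 11 and (0+1) matches 0.

yes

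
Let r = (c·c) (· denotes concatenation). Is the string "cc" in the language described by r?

yes

Split as c·c: c matches c and c matches c.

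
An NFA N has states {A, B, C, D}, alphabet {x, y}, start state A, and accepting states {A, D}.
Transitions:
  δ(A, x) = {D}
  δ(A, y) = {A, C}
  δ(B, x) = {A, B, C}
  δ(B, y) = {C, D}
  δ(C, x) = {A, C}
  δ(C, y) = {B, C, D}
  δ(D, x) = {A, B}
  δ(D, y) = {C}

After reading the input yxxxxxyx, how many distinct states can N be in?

Start: {A}
read y: {A, C}
read x: {A, C, D}
read x: {A, B, C, D}
read x: {A, B, C, D}
read x: {A, B, C, D}
read x: {A, B, C, D}
read y: {A, B, C, D}
read x: {A, B, C, D}
Final reachable set {A, B, C, D} has 4 states.

4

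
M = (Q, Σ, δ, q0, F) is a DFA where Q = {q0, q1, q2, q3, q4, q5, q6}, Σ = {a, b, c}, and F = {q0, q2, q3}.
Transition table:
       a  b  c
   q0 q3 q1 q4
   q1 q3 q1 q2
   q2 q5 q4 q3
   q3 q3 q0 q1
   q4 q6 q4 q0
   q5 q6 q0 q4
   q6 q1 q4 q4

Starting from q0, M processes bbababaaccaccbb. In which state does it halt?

q1

q0 --b--> q1
q1 --b--> q1
q1 --a--> q3
q3 --b--> q0
q0 --a--> q3
q3 --b--> q0
q0 --a--> q3
q3 --a--> q3
q3 --c--> q1
q1 --c--> q2
q2 --a--> q5
q5 --c--> q4
q4 --c--> q0
q0 --b--> q1
q1 --b--> q1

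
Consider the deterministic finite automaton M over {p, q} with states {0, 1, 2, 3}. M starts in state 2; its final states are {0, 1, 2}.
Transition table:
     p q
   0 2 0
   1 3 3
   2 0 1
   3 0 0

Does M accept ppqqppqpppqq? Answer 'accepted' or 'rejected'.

rejected

2 --p--> 0
0 --p--> 2
2 --q--> 1
1 --q--> 3
3 --p--> 0
0 --p--> 2
2 --q--> 1
1 --p--> 3
3 --p--> 0
0 --p--> 2
2 --q--> 1
1 --q--> 3
End in state 3, which is not an accepting state.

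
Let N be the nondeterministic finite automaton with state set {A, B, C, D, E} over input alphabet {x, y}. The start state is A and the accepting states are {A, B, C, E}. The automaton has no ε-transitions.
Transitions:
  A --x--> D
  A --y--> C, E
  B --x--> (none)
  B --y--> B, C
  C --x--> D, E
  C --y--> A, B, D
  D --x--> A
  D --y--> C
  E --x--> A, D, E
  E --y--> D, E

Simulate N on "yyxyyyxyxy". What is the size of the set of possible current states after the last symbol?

Start: {A}
read y: {C, E}
read y: {A, B, D, E}
read x: {A, D, E}
read y: {C, D, E}
read y: {A, B, C, D, E}
read y: {A, B, C, D, E}
read x: {A, D, E}
read y: {C, D, E}
read x: {A, D, E}
read y: {C, D, E}
Final reachable set {C, D, E} has 3 states.

3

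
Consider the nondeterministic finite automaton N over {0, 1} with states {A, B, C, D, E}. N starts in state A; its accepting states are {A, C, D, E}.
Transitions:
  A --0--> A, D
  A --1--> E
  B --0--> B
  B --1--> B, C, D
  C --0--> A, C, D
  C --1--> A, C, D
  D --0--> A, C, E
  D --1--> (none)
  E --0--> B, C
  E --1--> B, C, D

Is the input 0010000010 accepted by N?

Start: {A}
read 0: {A, D}
read 0: {A, C, D, E}
read 1: {A, B, C, D, E}
read 0: {A, B, C, D, E}
read 0: {A, B, C, D, E}
read 0: {A, B, C, D, E}
read 0: {A, B, C, D, E}
read 0: {A, B, C, D, E}
read 1: {A, B, C, D, E}
read 0: {A, B, C, D, E}
Reachable ∩ accepting = {A, C, D, E} — nonempty.

accepted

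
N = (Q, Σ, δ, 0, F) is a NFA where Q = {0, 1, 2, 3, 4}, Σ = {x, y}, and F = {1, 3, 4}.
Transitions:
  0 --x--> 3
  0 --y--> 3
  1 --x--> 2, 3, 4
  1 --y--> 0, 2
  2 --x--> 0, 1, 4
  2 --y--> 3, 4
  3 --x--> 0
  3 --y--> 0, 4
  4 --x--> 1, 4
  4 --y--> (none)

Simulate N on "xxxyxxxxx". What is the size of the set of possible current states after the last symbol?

5

Start: {0}
read x: {3}
read x: {0}
read x: {3}
read y: {0, 4}
read x: {1, 3, 4}
read x: {0, 1, 2, 3, 4}
read x: {0, 1, 2, 3, 4}
read x: {0, 1, 2, 3, 4}
read x: {0, 1, 2, 3, 4}
Final reachable set {0, 1, 2, 3, 4} has 5 states.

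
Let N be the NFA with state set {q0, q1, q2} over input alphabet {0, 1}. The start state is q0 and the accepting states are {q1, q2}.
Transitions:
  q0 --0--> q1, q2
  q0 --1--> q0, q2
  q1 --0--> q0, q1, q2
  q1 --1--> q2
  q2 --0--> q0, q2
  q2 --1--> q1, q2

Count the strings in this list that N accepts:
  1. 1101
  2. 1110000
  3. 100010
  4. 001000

4

1101: accepted
1110000: accepted
100010: accepted
001000: accepted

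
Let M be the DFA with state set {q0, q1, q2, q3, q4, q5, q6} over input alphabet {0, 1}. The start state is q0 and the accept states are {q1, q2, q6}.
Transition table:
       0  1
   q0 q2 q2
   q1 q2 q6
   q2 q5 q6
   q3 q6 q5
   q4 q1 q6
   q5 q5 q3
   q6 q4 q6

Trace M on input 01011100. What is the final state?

q1

q0 --0--> q2
q2 --1--> q6
q6 --0--> q4
q4 --1--> q6
q6 --1--> q6
q6 --1--> q6
q6 --0--> q4
q4 --0--> q1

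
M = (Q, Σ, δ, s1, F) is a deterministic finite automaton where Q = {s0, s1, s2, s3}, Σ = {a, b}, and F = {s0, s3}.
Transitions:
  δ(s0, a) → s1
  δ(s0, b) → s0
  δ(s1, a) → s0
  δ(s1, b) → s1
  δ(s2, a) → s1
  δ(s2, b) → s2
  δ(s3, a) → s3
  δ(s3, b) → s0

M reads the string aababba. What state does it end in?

s1

s1 --a--> s0
s0 --a--> s1
s1 --b--> s1
s1 --a--> s0
s0 --b--> s0
s0 --b--> s0
s0 --a--> s1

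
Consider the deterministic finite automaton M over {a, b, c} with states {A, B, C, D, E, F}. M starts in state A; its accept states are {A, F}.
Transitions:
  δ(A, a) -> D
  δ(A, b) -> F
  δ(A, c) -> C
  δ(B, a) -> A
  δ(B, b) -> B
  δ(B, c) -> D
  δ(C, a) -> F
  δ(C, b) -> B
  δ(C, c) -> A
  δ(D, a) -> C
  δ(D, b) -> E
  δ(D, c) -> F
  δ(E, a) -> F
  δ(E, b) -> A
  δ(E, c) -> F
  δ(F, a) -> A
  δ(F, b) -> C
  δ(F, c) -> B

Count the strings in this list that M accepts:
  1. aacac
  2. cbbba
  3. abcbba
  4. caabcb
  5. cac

3

aacac: accepted
cbbba: accepted
abcbba: accepted
caabcb: rejected
cac: rejected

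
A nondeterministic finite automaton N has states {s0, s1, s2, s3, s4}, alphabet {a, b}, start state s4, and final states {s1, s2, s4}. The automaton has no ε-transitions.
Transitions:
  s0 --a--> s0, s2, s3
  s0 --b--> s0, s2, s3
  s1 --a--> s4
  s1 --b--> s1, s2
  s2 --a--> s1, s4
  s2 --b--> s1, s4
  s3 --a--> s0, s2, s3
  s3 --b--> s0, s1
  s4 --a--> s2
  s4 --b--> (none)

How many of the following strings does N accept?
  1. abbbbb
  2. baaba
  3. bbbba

abbbbb: accepted
baaba: rejected
bbbba: rejected

1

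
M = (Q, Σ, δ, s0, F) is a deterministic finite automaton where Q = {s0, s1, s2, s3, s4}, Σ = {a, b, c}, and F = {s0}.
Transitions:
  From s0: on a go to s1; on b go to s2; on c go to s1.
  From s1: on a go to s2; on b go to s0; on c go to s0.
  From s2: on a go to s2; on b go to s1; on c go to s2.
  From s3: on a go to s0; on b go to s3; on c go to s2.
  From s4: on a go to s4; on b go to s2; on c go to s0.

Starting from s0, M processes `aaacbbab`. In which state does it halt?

s0 --a--> s1
s1 --a--> s2
s2 --a--> s2
s2 --c--> s2
s2 --b--> s1
s1 --b--> s0
s0 --a--> s1
s1 --b--> s0

s0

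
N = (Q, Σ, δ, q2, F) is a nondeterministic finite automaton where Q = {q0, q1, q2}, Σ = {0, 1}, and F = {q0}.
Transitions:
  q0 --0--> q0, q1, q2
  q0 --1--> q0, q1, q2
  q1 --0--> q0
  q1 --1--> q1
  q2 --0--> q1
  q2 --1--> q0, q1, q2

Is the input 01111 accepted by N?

rejected

Start: {q2}
read 0: {q1}
read 1: {q1}
read 1: {q1}
read 1: {q1}
read 1: {q1}
Reachable ∩ accepting = {} — empty.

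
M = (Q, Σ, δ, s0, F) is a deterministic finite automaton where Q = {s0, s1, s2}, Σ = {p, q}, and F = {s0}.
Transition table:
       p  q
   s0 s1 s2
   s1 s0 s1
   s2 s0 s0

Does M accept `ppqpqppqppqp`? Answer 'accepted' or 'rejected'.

s0 --p--> s1
s1 --p--> s0
s0 --q--> s2
s2 --p--> s0
s0 --q--> s2
s2 --p--> s0
s0 --p--> s1
s1 --q--> s1
s1 --p--> s0
s0 --p--> s1
s1 --q--> s1
s1 --p--> s0
End in state s0, which is an accepting state.

accepted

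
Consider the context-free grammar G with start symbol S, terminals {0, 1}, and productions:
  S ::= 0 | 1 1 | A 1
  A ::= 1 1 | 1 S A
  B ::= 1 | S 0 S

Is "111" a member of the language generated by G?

yes

S ⇒ A1 ⇒ 111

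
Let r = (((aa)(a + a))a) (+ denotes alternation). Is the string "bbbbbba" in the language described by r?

no

No split of bbbbbba into u·v has ((aa)(a+a)) matching u and a matching v.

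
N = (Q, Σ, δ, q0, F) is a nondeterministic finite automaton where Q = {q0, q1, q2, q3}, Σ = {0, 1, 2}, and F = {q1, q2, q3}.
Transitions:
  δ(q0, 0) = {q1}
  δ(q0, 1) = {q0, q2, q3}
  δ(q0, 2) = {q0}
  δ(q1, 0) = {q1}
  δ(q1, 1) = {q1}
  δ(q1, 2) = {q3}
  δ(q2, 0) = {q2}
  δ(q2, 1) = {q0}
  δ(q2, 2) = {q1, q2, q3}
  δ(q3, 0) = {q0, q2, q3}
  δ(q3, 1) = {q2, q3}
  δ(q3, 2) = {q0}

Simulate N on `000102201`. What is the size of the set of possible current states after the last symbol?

1

Start: {q0}
read 0: {q1}
read 0: {q1}
read 0: {q1}
read 1: {q1}
read 0: {q1}
read 2: {q3}
read 2: {q0}
read 0: {q1}
read 1: {q1}
Final reachable set {q1} has 1 state.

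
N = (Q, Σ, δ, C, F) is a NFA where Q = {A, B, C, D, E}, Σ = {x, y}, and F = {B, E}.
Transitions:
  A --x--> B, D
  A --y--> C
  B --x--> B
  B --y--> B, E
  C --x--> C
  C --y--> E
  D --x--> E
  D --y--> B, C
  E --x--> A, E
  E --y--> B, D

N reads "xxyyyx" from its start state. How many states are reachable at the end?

4

Start: {C}
read x: {C}
read x: {C}
read y: {E}
read y: {B, D}
read y: {B, C, E}
read x: {A, B, C, E}
Final reachable set {A, B, C, E} has 4 states.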